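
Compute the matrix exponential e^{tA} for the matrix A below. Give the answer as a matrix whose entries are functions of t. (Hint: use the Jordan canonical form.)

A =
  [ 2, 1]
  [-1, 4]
e^{tA} =
  [-t*exp(3*t) + exp(3*t), t*exp(3*t)]
  [-t*exp(3*t), t*exp(3*t) + exp(3*t)]

Strategy: write A = P · J · P⁻¹ where J is a Jordan canonical form, so e^{tA} = P · e^{tJ} · P⁻¹, and e^{tJ} can be computed block-by-block.

A has Jordan form
J =
  [3, 1]
  [0, 3]
(up to reordering of blocks).

Per-block formulas:
  For a 2×2 Jordan block J_2(3): exp(t · J_2(3)) = e^(3t)·(I + t·N), where N is the 2×2 nilpotent shift.

After assembling e^{tJ} and conjugating by P, we get:

e^{tA} =
  [-t*exp(3*t) + exp(3*t), t*exp(3*t)]
  [-t*exp(3*t), t*exp(3*t) + exp(3*t)]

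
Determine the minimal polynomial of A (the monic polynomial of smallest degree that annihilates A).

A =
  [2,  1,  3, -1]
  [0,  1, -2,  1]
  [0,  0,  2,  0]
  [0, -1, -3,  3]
x^3 - 6*x^2 + 12*x - 8

The characteristic polynomial is χ_A(x) = (x - 2)^4, so the eigenvalues are known. The minimal polynomial is
  m_A(x) = Π_λ (x − λ)^{k_λ}
where k_λ is the size of the *largest* Jordan block for λ (equivalently, the smallest k with (A − λI)^k v = 0 for every generalised eigenvector v of λ).

  λ = 2: largest Jordan block has size 3, contributing (x − 2)^3

So m_A(x) = (x - 2)^3 = x^3 - 6*x^2 + 12*x - 8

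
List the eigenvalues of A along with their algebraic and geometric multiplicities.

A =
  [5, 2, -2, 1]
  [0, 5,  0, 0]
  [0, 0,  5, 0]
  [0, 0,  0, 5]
λ = 5: alg = 4, geom = 3

Step 1 — factor the characteristic polynomial to read off the algebraic multiplicities:
  χ_A(x) = (x - 5)^4

Step 2 — compute geometric multiplicities via the rank-nullity identity g(λ) = n − rank(A − λI):
  rank(A − (5)·I) = 1, so dim ker(A − (5)·I) = n − 1 = 3

Summary:
  λ = 5: algebraic multiplicity = 4, geometric multiplicity = 3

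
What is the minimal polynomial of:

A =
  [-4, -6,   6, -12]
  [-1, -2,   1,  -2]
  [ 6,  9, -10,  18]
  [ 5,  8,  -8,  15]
x^3 - 3*x - 2

The characteristic polynomial is χ_A(x) = (x - 2)*(x + 1)^3, so the eigenvalues are known. The minimal polynomial is
  m_A(x) = Π_λ (x − λ)^{k_λ}
where k_λ is the size of the *largest* Jordan block for λ (equivalently, the smallest k with (A − λI)^k v = 0 for every generalised eigenvector v of λ).

  λ = -1: largest Jordan block has size 2, contributing (x + 1)^2
  λ = 2: largest Jordan block has size 1, contributing (x − 2)

So m_A(x) = (x - 2)*(x + 1)^2 = x^3 - 3*x - 2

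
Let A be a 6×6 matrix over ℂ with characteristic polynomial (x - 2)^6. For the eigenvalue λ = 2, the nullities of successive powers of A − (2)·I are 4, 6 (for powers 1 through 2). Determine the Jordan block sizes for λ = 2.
Block sizes for λ = 2: [2, 2, 1, 1]

From the dimensions of kernels of powers, the number of Jordan blocks of size at least j is d_j − d_{j−1} where d_j = dim ker(N^j) (with d_0 = 0). Computing the differences gives [4, 2].
The number of blocks of size exactly k is (#blocks of size ≥ k) − (#blocks of size ≥ k + 1), so the partition is: 2 block(s) of size 1, 2 block(s) of size 2.
In nonincreasing order the block sizes are [2, 2, 1, 1].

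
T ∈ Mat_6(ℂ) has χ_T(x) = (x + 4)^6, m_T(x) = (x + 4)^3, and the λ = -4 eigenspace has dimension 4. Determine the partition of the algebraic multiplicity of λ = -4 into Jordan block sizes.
Block sizes for λ = -4: [3, 1, 1, 1]

Step 1 — from the characteristic polynomial, algebraic multiplicity of λ = -4 is 6. From dim ker(T − (-4)·I) = 4, there are exactly 4 Jordan blocks for λ = -4.
Step 2 — from the minimal polynomial, the factor (x + 4)^3 tells us the largest block for λ = -4 has size 3.
Step 3 — with total size 6, 4 blocks, and largest block 3, the block sizes (in nonincreasing order) are [3, 1, 1, 1].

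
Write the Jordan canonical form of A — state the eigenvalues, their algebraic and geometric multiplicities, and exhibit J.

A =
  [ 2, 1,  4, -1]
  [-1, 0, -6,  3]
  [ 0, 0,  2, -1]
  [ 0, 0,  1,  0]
J_3(1) ⊕ J_1(1)

The characteristic polynomial is
  det(x·I − A) = x^4 - 4*x^3 + 6*x^2 - 4*x + 1 = (x - 1)^4

Eigenvalues and multiplicities (the geometric multiplicity of λ is n − rank(A − λI), which equals the number of Jordan blocks for λ):
  λ = 1: algebraic multiplicity = 4, geometric multiplicity = 2

Determining the block sizes for each eigenvalue:
  λ = 1: with am = 4 and gm = 2, the partition is not yet determined (e.g. several partitions of 4 into 2 parts exist). Let N = A − (1)·I. Computing rank(N^1) = 2, rank(N^2) = 1, rank(N^3) = 0; the number of blocks of size ≥ j is rank(N^{j−1}) − rank(N^j), giving [2, 1, 1]. So we have 1 block(s) of size 3, 1 block(s) of size 1 → block sizes [3, 1]

Assembling the blocks gives a Jordan form
J =
  [1, 1, 0, 0]
  [0, 1, 1, 0]
  [0, 0, 1, 0]
  [0, 0, 0, 1]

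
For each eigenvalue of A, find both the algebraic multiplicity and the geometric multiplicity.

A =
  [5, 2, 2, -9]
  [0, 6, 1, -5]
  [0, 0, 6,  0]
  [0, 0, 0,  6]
λ = 5: alg = 1, geom = 1; λ = 6: alg = 3, geom = 2

Step 1 — factor the characteristic polynomial to read off the algebraic multiplicities:
  χ_A(x) = (x - 6)^3*(x - 5)

Step 2 — compute geometric multiplicities via the rank-nullity identity g(λ) = n − rank(A − λI):
  rank(A − (5)·I) = 3, so dim ker(A − (5)·I) = n − 3 = 1
  rank(A − (6)·I) = 2, so dim ker(A − (6)·I) = n − 2 = 2

Summary:
  λ = 5: algebraic multiplicity = 1, geometric multiplicity = 1
  λ = 6: algebraic multiplicity = 3, geometric multiplicity = 2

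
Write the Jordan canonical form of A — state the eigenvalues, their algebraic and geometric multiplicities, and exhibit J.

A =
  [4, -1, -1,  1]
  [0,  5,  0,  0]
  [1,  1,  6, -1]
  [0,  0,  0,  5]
J_2(5) ⊕ J_1(5) ⊕ J_1(5)

The characteristic polynomial is
  det(x·I − A) = x^4 - 20*x^3 + 150*x^2 - 500*x + 625 = (x - 5)^4

Eigenvalues and multiplicities (the geometric multiplicity of λ is n − rank(A − λI), which equals the number of Jordan blocks for λ):
  λ = 5: algebraic multiplicity = 4, geometric multiplicity = 3

Determining the block sizes for each eigenvalue:
  λ = 5: 3 blocks summing to 4 forces exactly one block of size 2 and the rest size 1 → block sizes [2, 1, 1]

Assembling the blocks gives a Jordan form
J =
  [5, 1, 0, 0]
  [0, 5, 0, 0]
  [0, 0, 5, 0]
  [0, 0, 0, 5]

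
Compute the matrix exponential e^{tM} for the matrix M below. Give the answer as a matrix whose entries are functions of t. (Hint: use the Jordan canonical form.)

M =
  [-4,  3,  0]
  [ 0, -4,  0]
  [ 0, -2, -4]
e^{tM} =
  [exp(-4*t), 3*t*exp(-4*t), 0]
  [0, exp(-4*t), 0]
  [0, -2*t*exp(-4*t), exp(-4*t)]

Strategy: write M = P · J · P⁻¹ where J is a Jordan canonical form, so e^{tM} = P · e^{tJ} · P⁻¹, and e^{tJ} can be computed block-by-block.

M has Jordan form
J =
  [-4,  1,  0]
  [ 0, -4,  0]
  [ 0,  0, -4]
(up to reordering of blocks).

Per-block formulas:
  For a 2×2 Jordan block J_2(-4): exp(t · J_2(-4)) = e^(-4t)·(I + t·N), where N is the 2×2 nilpotent shift.
  For a 1×1 block at λ = -4: exp(t · [-4]) = [e^(-4t)].

After assembling e^{tJ} and conjugating by P, we get:

e^{tM} =
  [exp(-4*t), 3*t*exp(-4*t), 0]
  [0, exp(-4*t), 0]
  [0, -2*t*exp(-4*t), exp(-4*t)]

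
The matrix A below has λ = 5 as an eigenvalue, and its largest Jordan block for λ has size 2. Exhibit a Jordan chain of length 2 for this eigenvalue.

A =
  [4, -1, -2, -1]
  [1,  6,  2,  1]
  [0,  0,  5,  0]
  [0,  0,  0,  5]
A Jordan chain for λ = 5 of length 2:
v_1 = (-1, 1, 0, 0)ᵀ
v_2 = (1, 0, 0, 0)ᵀ

Let N = A − (5)·I. We want v_2 with N^2 v_2 = 0 but N^1 v_2 ≠ 0; then v_{j-1} := N · v_j for j = 2, …, 2.

Pick v_2 = (1, 0, 0, 0)ᵀ.
Then v_1 = N · v_2 = (-1, 1, 0, 0)ᵀ.

Sanity check: (A − (5)·I) v_1 = (0, 0, 0, 0)ᵀ = 0. ✓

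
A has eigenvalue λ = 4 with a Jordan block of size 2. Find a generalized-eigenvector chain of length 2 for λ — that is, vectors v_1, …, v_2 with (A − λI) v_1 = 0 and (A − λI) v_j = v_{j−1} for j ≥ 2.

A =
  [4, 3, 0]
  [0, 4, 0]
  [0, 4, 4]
A Jordan chain for λ = 4 of length 2:
v_1 = (3, 0, 4)ᵀ
v_2 = (0, 1, 0)ᵀ

Let N = A − (4)·I. We want v_2 with N^2 v_2 = 0 but N^1 v_2 ≠ 0; then v_{j-1} := N · v_j for j = 2, …, 2.

Pick v_2 = (0, 1, 0)ᵀ.
Then v_1 = N · v_2 = (3, 0, 4)ᵀ.

Sanity check: (A − (4)·I) v_1 = (0, 0, 0)ᵀ = 0. ✓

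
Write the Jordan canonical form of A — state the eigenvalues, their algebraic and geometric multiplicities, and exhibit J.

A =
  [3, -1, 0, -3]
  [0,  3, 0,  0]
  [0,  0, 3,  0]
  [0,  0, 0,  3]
J_2(3) ⊕ J_1(3) ⊕ J_1(3)

The characteristic polynomial is
  det(x·I − A) = x^4 - 12*x^3 + 54*x^2 - 108*x + 81 = (x - 3)^4

Eigenvalues and multiplicities (the geometric multiplicity of λ is n − rank(A − λI), which equals the number of Jordan blocks for λ):
  λ = 3: algebraic multiplicity = 4, geometric multiplicity = 3

Determining the block sizes for each eigenvalue:
  λ = 3: 3 blocks summing to 4 forces exactly one block of size 2 and the rest size 1 → block sizes [2, 1, 1]

Assembling the blocks gives a Jordan form
J =
  [3, 1, 0, 0]
  [0, 3, 0, 0]
  [0, 0, 3, 0]
  [0, 0, 0, 3]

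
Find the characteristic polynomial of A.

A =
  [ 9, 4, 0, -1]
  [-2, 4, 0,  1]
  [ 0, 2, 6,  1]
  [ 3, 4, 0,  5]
x^4 - 24*x^3 + 216*x^2 - 864*x + 1296

Expanding det(x·I − A) (e.g. by cofactor expansion or by noting that A is similar to its Jordan form J, which has the same characteristic polynomial as A) gives
  χ_A(x) = x^4 - 24*x^3 + 216*x^2 - 864*x + 1296
which factors as (x - 6)^4. The eigenvalues (with algebraic multiplicities) are λ = 6 with multiplicity 4.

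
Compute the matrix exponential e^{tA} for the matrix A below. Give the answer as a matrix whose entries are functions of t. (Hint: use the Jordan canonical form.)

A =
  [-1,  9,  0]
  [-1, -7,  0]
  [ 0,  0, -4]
e^{tA} =
  [3*t*exp(-4*t) + exp(-4*t), 9*t*exp(-4*t), 0]
  [-t*exp(-4*t), -3*t*exp(-4*t) + exp(-4*t), 0]
  [0, 0, exp(-4*t)]

Strategy: write A = P · J · P⁻¹ where J is a Jordan canonical form, so e^{tA} = P · e^{tJ} · P⁻¹, and e^{tJ} can be computed block-by-block.

A has Jordan form
J =
  [-4,  1,  0]
  [ 0, -4,  0]
  [ 0,  0, -4]
(up to reordering of blocks).

Per-block formulas:
  For a 1×1 block at λ = -4: exp(t · [-4]) = [e^(-4t)].
  For a 2×2 Jordan block J_2(-4): exp(t · J_2(-4)) = e^(-4t)·(I + t·N), where N is the 2×2 nilpotent shift.

After assembling e^{tJ} and conjugating by P, we get:

e^{tA} =
  [3*t*exp(-4*t) + exp(-4*t), 9*t*exp(-4*t), 0]
  [-t*exp(-4*t), -3*t*exp(-4*t) + exp(-4*t), 0]
  [0, 0, exp(-4*t)]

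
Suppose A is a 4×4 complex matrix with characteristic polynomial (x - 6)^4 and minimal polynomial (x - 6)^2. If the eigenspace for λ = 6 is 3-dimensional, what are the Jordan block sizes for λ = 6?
Block sizes for λ = 6: [2, 1, 1]

Step 1 — from the characteristic polynomial, algebraic multiplicity of λ = 6 is 4. From dim ker(A − (6)·I) = 3, there are exactly 3 Jordan blocks for λ = 6.
Step 2 — from the minimal polynomial, the factor (x − 6)^2 tells us the largest block for λ = 6 has size 2.
Step 3 — with total size 4, 3 blocks, and largest block 2, the block sizes (in nonincreasing order) are [2, 1, 1].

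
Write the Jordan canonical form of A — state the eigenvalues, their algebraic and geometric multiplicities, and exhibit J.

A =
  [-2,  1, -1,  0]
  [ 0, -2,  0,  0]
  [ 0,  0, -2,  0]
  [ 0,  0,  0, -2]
J_2(-2) ⊕ J_1(-2) ⊕ J_1(-2)

The characteristic polynomial is
  det(x·I − A) = x^4 + 8*x^3 + 24*x^2 + 32*x + 16 = (x + 2)^4

Eigenvalues and multiplicities (the geometric multiplicity of λ is n − rank(A − λI), which equals the number of Jordan blocks for λ):
  λ = -2: algebraic multiplicity = 4, geometric multiplicity = 3

Determining the block sizes for each eigenvalue:
  λ = -2: 3 blocks summing to 4 forces exactly one block of size 2 and the rest size 1 → block sizes [2, 1, 1]

Assembling the blocks gives a Jordan form
J =
  [-2,  1,  0,  0]
  [ 0, -2,  0,  0]
  [ 0,  0, -2,  0]
  [ 0,  0,  0, -2]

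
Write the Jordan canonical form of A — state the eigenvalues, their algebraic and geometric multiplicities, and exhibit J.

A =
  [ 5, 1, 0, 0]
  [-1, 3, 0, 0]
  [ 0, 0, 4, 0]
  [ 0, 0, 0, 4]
J_2(4) ⊕ J_1(4) ⊕ J_1(4)

The characteristic polynomial is
  det(x·I − A) = x^4 - 16*x^3 + 96*x^2 - 256*x + 256 = (x - 4)^4

Eigenvalues and multiplicities (the geometric multiplicity of λ is n − rank(A − λI), which equals the number of Jordan blocks for λ):
  λ = 4: algebraic multiplicity = 4, geometric multiplicity = 3

Determining the block sizes for each eigenvalue:
  λ = 4: 3 blocks summing to 4 forces exactly one block of size 2 and the rest size 1 → block sizes [2, 1, 1]

Assembling the blocks gives a Jordan form
J =
  [4, 1, 0, 0]
  [0, 4, 0, 0]
  [0, 0, 4, 0]
  [0, 0, 0, 4]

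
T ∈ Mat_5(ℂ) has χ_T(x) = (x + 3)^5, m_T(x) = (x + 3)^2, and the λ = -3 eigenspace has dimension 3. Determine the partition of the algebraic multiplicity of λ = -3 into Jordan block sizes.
Block sizes for λ = -3: [2, 2, 1]

Step 1 — from the characteristic polynomial, algebraic multiplicity of λ = -3 is 5. From dim ker(T − (-3)·I) = 3, there are exactly 3 Jordan blocks for λ = -3.
Step 2 — from the minimal polynomial, the factor (x + 3)^2 tells us the largest block for λ = -3 has size 2.
Step 3 — with total size 5, 3 blocks, and largest block 2, the block sizes (in nonincreasing order) are [2, 2, 1].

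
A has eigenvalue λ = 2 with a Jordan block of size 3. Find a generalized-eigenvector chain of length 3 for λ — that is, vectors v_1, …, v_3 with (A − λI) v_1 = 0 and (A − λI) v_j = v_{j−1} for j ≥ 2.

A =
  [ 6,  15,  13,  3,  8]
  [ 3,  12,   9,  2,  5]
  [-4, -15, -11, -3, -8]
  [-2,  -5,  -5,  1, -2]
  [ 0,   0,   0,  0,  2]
A Jordan chain for λ = 2 of length 3:
v_1 = (3, 2, -3, -1, 0)ᵀ
v_2 = (4, 3, -4, -2, 0)ᵀ
v_3 = (1, 0, 0, 0, 0)ᵀ

Let N = A − (2)·I. We want v_3 with N^3 v_3 = 0 but N^2 v_3 ≠ 0; then v_{j-1} := N · v_j for j = 3, …, 2.

Pick v_3 = (1, 0, 0, 0, 0)ᵀ.
Then v_2 = N · v_3 = (4, 3, -4, -2, 0)ᵀ.
Then v_1 = N · v_2 = (3, 2, -3, -1, 0)ᵀ.

Sanity check: (A − (2)·I) v_1 = (0, 0, 0, 0, 0)ᵀ = 0. ✓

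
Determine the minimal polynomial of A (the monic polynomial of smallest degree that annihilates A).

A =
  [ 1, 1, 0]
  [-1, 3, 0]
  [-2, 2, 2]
x^2 - 4*x + 4

The characteristic polynomial is χ_A(x) = (x - 2)^3, so the eigenvalues are known. The minimal polynomial is
  m_A(x) = Π_λ (x − λ)^{k_λ}
where k_λ is the size of the *largest* Jordan block for λ (equivalently, the smallest k with (A − λI)^k v = 0 for every generalised eigenvector v of λ).

  λ = 2: largest Jordan block has size 2, contributing (x − 2)^2

So m_A(x) = (x - 2)^2 = x^2 - 4*x + 4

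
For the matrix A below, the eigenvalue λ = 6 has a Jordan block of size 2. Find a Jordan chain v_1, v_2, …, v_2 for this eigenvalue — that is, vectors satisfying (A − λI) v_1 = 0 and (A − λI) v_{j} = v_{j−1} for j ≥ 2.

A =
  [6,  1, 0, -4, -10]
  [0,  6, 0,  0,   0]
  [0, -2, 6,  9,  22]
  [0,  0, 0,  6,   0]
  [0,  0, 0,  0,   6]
A Jordan chain for λ = 6 of length 2:
v_1 = (1, 0, -2, 0, 0)ᵀ
v_2 = (0, 1, 0, 0, 0)ᵀ

Let N = A − (6)·I. We want v_2 with N^2 v_2 = 0 but N^1 v_2 ≠ 0; then v_{j-1} := N · v_j for j = 2, …, 2.

Pick v_2 = (0, 1, 0, 0, 0)ᵀ.
Then v_1 = N · v_2 = (1, 0, -2, 0, 0)ᵀ.

Sanity check: (A − (6)·I) v_1 = (0, 0, 0, 0, 0)ᵀ = 0. ✓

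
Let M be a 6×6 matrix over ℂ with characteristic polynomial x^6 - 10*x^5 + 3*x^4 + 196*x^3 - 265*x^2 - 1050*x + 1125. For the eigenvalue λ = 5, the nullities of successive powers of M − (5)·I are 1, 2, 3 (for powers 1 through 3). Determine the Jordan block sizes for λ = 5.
Block sizes for λ = 5: [3]

From the dimensions of kernels of powers, the number of Jordan blocks of size at least j is d_j − d_{j−1} where d_j = dim ker(N^j) (with d_0 = 0). Computing the differences gives [1, 1, 1].
The number of blocks of size exactly k is (#blocks of size ≥ k) − (#blocks of size ≥ k + 1), so the partition is: 1 block(s) of size 3.
In nonincreasing order the block sizes are [3].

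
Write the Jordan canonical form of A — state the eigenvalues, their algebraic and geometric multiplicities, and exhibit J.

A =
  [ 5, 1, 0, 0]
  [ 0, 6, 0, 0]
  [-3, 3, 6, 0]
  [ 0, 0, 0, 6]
J_1(5) ⊕ J_1(6) ⊕ J_1(6) ⊕ J_1(6)

The characteristic polynomial is
  det(x·I − A) = x^4 - 23*x^3 + 198*x^2 - 756*x + 1080 = (x - 6)^3*(x - 5)

Eigenvalues and multiplicities (the geometric multiplicity of λ is n − rank(A − λI), which equals the number of Jordan blocks for λ):
  λ = 5: algebraic multiplicity = 1, geometric multiplicity = 1
  λ = 6: algebraic multiplicity = 3, geometric multiplicity = 3

Determining the block sizes for each eigenvalue:
  λ = 5: one block (gm = 1), so the single block has size am = 1 → block sizes [1]
  λ = 6: gm = am = 3, so every block has size 1 → block sizes [1, 1, 1]

Assembling the blocks gives a Jordan form
J =
  [5, 0, 0, 0]
  [0, 6, 0, 0]
  [0, 0, 6, 0]
  [0, 0, 0, 6]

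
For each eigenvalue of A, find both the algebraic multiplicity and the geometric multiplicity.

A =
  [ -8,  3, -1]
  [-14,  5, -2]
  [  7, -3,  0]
λ = -1: alg = 3, geom = 2

Step 1 — factor the characteristic polynomial to read off the algebraic multiplicities:
  χ_A(x) = (x + 1)^3

Step 2 — compute geometric multiplicities via the rank-nullity identity g(λ) = n − rank(A − λI):
  rank(A − (-1)·I) = 1, so dim ker(A − (-1)·I) = n − 1 = 2

Summary:
  λ = -1: algebraic multiplicity = 3, geometric multiplicity = 2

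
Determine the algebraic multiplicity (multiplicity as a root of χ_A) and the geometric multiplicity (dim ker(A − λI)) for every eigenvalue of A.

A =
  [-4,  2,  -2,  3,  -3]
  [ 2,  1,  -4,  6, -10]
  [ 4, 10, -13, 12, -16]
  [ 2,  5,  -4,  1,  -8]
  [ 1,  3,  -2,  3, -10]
λ = -5: alg = 5, geom = 3

Step 1 — factor the characteristic polynomial to read off the algebraic multiplicities:
  χ_A(x) = (x + 5)^5

Step 2 — compute geometric multiplicities via the rank-nullity identity g(λ) = n − rank(A − λI):
  rank(A − (-5)·I) = 2, so dim ker(A − (-5)·I) = n − 2 = 3

Summary:
  λ = -5: algebraic multiplicity = 5, geometric multiplicity = 3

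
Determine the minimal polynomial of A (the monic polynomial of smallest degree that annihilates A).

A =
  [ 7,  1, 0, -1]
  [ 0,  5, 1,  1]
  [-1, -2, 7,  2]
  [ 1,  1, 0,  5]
x^3 - 18*x^2 + 108*x - 216

The characteristic polynomial is χ_A(x) = (x - 6)^4, so the eigenvalues are known. The minimal polynomial is
  m_A(x) = Π_λ (x − λ)^{k_λ}
where k_λ is the size of the *largest* Jordan block for λ (equivalently, the smallest k with (A − λI)^k v = 0 for every generalised eigenvector v of λ).

  λ = 6: largest Jordan block has size 3, contributing (x − 6)^3

So m_A(x) = (x - 6)^3 = x^3 - 18*x^2 + 108*x - 216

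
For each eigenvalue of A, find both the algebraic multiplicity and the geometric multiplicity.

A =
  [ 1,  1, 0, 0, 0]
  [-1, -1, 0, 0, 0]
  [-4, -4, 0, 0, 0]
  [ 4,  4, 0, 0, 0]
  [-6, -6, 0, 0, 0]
λ = 0: alg = 5, geom = 4

Step 1 — factor the characteristic polynomial to read off the algebraic multiplicities:
  χ_A(x) = x^5

Step 2 — compute geometric multiplicities via the rank-nullity identity g(λ) = n − rank(A − λI):
  rank(A − (0)·I) = 1, so dim ker(A − (0)·I) = n − 1 = 4

Summary:
  λ = 0: algebraic multiplicity = 5, geometric multiplicity = 4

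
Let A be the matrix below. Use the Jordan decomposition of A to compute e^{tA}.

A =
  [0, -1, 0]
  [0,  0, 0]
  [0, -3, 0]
e^{tA} =
  [1, -t, 0]
  [0, 1, 0]
  [0, -3*t, 1]

Strategy: write A = P · J · P⁻¹ where J is a Jordan canonical form, so e^{tA} = P · e^{tJ} · P⁻¹, and e^{tJ} can be computed block-by-block.

A has Jordan form
J =
  [0, 1, 0]
  [0, 0, 0]
  [0, 0, 0]
(up to reordering of blocks).

Per-block formulas:
  For a 1×1 block at λ = 0: exp(t · [0]) = [e^(0t)].
  For a 2×2 Jordan block J_2(0): exp(t · J_2(0)) = e^(0t)·(I + t·N), where N is the 2×2 nilpotent shift.

After assembling e^{tJ} and conjugating by P, we get:

e^{tA} =
  [1, -t, 0]
  [0, 1, 0]
  [0, -3*t, 1]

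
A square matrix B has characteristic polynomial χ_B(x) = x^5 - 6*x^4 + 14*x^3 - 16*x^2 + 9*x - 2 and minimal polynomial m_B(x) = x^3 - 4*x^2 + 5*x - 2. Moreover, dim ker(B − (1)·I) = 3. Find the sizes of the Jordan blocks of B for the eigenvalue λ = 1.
Block sizes for λ = 1: [2, 1, 1]

Step 1 — from the characteristic polynomial, algebraic multiplicity of λ = 1 is 4. From dim ker(B − (1)·I) = 3, there are exactly 3 Jordan blocks for λ = 1.
Step 2 — from the minimal polynomial, the factor (x − 1)^2 tells us the largest block for λ = 1 has size 2.
Step 3 — with total size 4, 3 blocks, and largest block 2, the block sizes (in nonincreasing order) are [2, 1, 1].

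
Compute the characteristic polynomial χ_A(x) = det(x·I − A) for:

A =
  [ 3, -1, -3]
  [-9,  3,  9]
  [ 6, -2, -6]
x^3

Expanding det(x·I − A) (e.g. by cofactor expansion or by noting that A is similar to its Jordan form J, which has the same characteristic polynomial as A) gives
  χ_A(x) = x^3
which factors as x^3. The eigenvalues (with algebraic multiplicities) are λ = 0 with multiplicity 3.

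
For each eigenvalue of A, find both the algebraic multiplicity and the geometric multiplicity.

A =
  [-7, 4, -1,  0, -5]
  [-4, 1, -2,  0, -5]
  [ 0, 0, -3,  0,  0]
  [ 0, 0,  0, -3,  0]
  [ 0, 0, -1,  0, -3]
λ = -3: alg = 5, geom = 3

Step 1 — factor the characteristic polynomial to read off the algebraic multiplicities:
  χ_A(x) = (x + 3)^5

Step 2 — compute geometric multiplicities via the rank-nullity identity g(λ) = n − rank(A − λI):
  rank(A − (-3)·I) = 2, so dim ker(A − (-3)·I) = n − 2 = 3

Summary:
  λ = -3: algebraic multiplicity = 5, geometric multiplicity = 3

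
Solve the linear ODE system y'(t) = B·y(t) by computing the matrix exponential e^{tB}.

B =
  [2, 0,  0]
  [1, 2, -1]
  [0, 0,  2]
e^{tB} =
  [exp(2*t), 0, 0]
  [t*exp(2*t), exp(2*t), -t*exp(2*t)]
  [0, 0, exp(2*t)]

Strategy: write B = P · J · P⁻¹ where J is a Jordan canonical form, so e^{tB} = P · e^{tJ} · P⁻¹, and e^{tJ} can be computed block-by-block.

B has Jordan form
J =
  [2, 1, 0]
  [0, 2, 0]
  [0, 0, 2]
(up to reordering of blocks).

Per-block formulas:
  For a 2×2 Jordan block J_2(2): exp(t · J_2(2)) = e^(2t)·(I + t·N), where N is the 2×2 nilpotent shift.
  For a 1×1 block at λ = 2: exp(t · [2]) = [e^(2t)].

After assembling e^{tJ} and conjugating by P, we get:

e^{tB} =
  [exp(2*t), 0, 0]
  [t*exp(2*t), exp(2*t), -t*exp(2*t)]
  [0, 0, exp(2*t)]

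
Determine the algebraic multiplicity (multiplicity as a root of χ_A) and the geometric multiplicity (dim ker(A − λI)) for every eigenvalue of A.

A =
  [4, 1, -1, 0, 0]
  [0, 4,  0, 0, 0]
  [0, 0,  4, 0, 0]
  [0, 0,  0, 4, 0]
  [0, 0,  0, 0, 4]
λ = 4: alg = 5, geom = 4

Step 1 — factor the characteristic polynomial to read off the algebraic multiplicities:
  χ_A(x) = (x - 4)^5

Step 2 — compute geometric multiplicities via the rank-nullity identity g(λ) = n − rank(A − λI):
  rank(A − (4)·I) = 1, so dim ker(A − (4)·I) = n − 1 = 4

Summary:
  λ = 4: algebraic multiplicity = 5, geometric multiplicity = 4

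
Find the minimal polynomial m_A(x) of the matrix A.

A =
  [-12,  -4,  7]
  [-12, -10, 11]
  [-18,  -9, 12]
x^3 + 10*x^2 + 33*x + 36

The characteristic polynomial is χ_A(x) = (x + 3)^2*(x + 4), so the eigenvalues are known. The minimal polynomial is
  m_A(x) = Π_λ (x − λ)^{k_λ}
where k_λ is the size of the *largest* Jordan block for λ (equivalently, the smallest k with (A − λI)^k v = 0 for every generalised eigenvector v of λ).

  λ = -4: largest Jordan block has size 1, contributing (x + 4)
  λ = -3: largest Jordan block has size 2, contributing (x + 3)^2

So m_A(x) = (x + 3)^2*(x + 4) = x^3 + 10*x^2 + 33*x + 36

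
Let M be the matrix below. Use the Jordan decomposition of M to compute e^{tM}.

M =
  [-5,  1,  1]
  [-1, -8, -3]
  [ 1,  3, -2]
e^{tM} =
  [exp(-5*t), t*exp(-5*t), t*exp(-5*t)]
  [-t*exp(-5*t), -t^2*exp(-5*t)/2 - 3*t*exp(-5*t) + exp(-5*t), -t^2*exp(-5*t)/2 - 3*t*exp(-5*t)]
  [t*exp(-5*t), t^2*exp(-5*t)/2 + 3*t*exp(-5*t), t^2*exp(-5*t)/2 + 3*t*exp(-5*t) + exp(-5*t)]

Strategy: write M = P · J · P⁻¹ where J is a Jordan canonical form, so e^{tM} = P · e^{tJ} · P⁻¹, and e^{tJ} can be computed block-by-block.

M has Jordan form
J =
  [-5,  1,  0]
  [ 0, -5,  1]
  [ 0,  0, -5]
(up to reordering of blocks).

Per-block formulas:
  For a 3×3 Jordan block J_3(-5): exp(t · J_3(-5)) = e^(-5t)·(I + t·N + (t^2/2)·N^2), where N is the 3×3 nilpotent shift.

After assembling e^{tJ} and conjugating by P, we get:

e^{tM} =
  [exp(-5*t), t*exp(-5*t), t*exp(-5*t)]
  [-t*exp(-5*t), -t^2*exp(-5*t)/2 - 3*t*exp(-5*t) + exp(-5*t), -t^2*exp(-5*t)/2 - 3*t*exp(-5*t)]
  [t*exp(-5*t), t^2*exp(-5*t)/2 + 3*t*exp(-5*t), t^2*exp(-5*t)/2 + 3*t*exp(-5*t) + exp(-5*t)]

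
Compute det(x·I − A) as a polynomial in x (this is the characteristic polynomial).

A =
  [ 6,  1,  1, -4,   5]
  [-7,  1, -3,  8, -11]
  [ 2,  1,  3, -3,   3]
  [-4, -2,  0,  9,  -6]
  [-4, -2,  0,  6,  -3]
x^5 - 16*x^4 + 102*x^3 - 324*x^2 + 513*x - 324

Expanding det(x·I − A) (e.g. by cofactor expansion or by noting that A is similar to its Jordan form J, which has the same characteristic polynomial as A) gives
  χ_A(x) = x^5 - 16*x^4 + 102*x^3 - 324*x^2 + 513*x - 324
which factors as (x - 4)*(x - 3)^4. The eigenvalues (with algebraic multiplicities) are λ = 3 with multiplicity 4, λ = 4 with multiplicity 1.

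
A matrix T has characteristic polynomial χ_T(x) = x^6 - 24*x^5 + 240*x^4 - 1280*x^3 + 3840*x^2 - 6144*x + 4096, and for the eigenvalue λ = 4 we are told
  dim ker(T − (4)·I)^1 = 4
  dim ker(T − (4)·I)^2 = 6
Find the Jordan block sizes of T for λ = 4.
Block sizes for λ = 4: [2, 2, 1, 1]

From the dimensions of kernels of powers, the number of Jordan blocks of size at least j is d_j − d_{j−1} where d_j = dim ker(N^j) (with d_0 = 0). Computing the differences gives [4, 2].
The number of blocks of size exactly k is (#blocks of size ≥ k) − (#blocks of size ≥ k + 1), so the partition is: 2 block(s) of size 1, 2 block(s) of size 2.
In nonincreasing order the block sizes are [2, 2, 1, 1].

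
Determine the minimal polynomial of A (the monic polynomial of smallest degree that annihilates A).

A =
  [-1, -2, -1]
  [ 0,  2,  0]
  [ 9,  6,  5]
x^2 - 4*x + 4

The characteristic polynomial is χ_A(x) = (x - 2)^3, so the eigenvalues are known. The minimal polynomial is
  m_A(x) = Π_λ (x − λ)^{k_λ}
where k_λ is the size of the *largest* Jordan block for λ (equivalently, the smallest k with (A − λI)^k v = 0 for every generalised eigenvector v of λ).

  λ = 2: largest Jordan block has size 2, contributing (x − 2)^2

So m_A(x) = (x - 2)^2 = x^2 - 4*x + 4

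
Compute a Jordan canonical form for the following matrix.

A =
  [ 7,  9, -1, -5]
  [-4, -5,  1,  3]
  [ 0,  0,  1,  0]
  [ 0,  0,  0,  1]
J_3(1) ⊕ J_1(1)

The characteristic polynomial is
  det(x·I − A) = x^4 - 4*x^3 + 6*x^2 - 4*x + 1 = (x - 1)^4

Eigenvalues and multiplicities (the geometric multiplicity of λ is n − rank(A − λI), which equals the number of Jordan blocks for λ):
  λ = 1: algebraic multiplicity = 4, geometric multiplicity = 2

Determining the block sizes for each eigenvalue:
  λ = 1: with am = 4 and gm = 2, the partition is not yet determined (e.g. several partitions of 4 into 2 parts exist). Let N = A − (1)·I. Computing rank(N^1) = 2, rank(N^2) = 1, rank(N^3) = 0; the number of blocks of size ≥ j is rank(N^{j−1}) − rank(N^j), giving [2, 1, 1]. So we have 1 block(s) of size 3, 1 block(s) of size 1 → block sizes [3, 1]

Assembling the blocks gives a Jordan form
J =
  [1, 1, 0, 0]
  [0, 1, 1, 0]
  [0, 0, 1, 0]
  [0, 0, 0, 1]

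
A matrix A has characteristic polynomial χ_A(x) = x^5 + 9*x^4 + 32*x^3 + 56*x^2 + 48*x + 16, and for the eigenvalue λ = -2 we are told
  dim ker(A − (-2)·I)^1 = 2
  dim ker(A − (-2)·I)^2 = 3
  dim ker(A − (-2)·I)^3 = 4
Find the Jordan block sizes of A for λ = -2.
Block sizes for λ = -2: [3, 1]

From the dimensions of kernels of powers, the number of Jordan blocks of size at least j is d_j − d_{j−1} where d_j = dim ker(N^j) (with d_0 = 0). Computing the differences gives [2, 1, 1].
The number of blocks of size exactly k is (#blocks of size ≥ k) − (#blocks of size ≥ k + 1), so the partition is: 1 block(s) of size 1, 1 block(s) of size 3.
In nonincreasing order the block sizes are [3, 1].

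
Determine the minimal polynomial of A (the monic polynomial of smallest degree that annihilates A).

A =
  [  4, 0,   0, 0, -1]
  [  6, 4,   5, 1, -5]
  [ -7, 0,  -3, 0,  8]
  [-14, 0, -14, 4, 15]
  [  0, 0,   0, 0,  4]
x^3 - 5*x^2 - 8*x + 48

The characteristic polynomial is χ_A(x) = (x - 4)^4*(x + 3), so the eigenvalues are known. The minimal polynomial is
  m_A(x) = Π_λ (x − λ)^{k_λ}
where k_λ is the size of the *largest* Jordan block for λ (equivalently, the smallest k with (A − λI)^k v = 0 for every generalised eigenvector v of λ).

  λ = -3: largest Jordan block has size 1, contributing (x + 3)
  λ = 4: largest Jordan block has size 2, contributing (x − 4)^2

So m_A(x) = (x - 4)^2*(x + 3) = x^3 - 5*x^2 - 8*x + 48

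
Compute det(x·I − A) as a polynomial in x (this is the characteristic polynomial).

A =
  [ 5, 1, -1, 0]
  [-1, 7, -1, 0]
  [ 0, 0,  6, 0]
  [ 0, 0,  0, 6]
x^4 - 24*x^3 + 216*x^2 - 864*x + 1296

Expanding det(x·I − A) (e.g. by cofactor expansion or by noting that A is similar to its Jordan form J, which has the same characteristic polynomial as A) gives
  χ_A(x) = x^4 - 24*x^3 + 216*x^2 - 864*x + 1296
which factors as (x - 6)^4. The eigenvalues (with algebraic multiplicities) are λ = 6 with multiplicity 4.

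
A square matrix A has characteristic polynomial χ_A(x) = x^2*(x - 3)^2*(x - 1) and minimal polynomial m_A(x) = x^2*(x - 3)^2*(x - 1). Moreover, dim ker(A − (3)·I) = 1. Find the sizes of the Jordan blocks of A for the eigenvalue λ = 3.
Block sizes for λ = 3: [2]

Step 1 — from the characteristic polynomial, algebraic multiplicity of λ = 3 is 2. From dim ker(A − (3)·I) = 1, there are exactly 1 Jordan blocks for λ = 3.
Step 2 — from the minimal polynomial, the factor (x − 3)^2 tells us the largest block for λ = 3 has size 2.
Step 3 — with total size 2, 1 blocks, and largest block 2, the block sizes (in nonincreasing order) are [2].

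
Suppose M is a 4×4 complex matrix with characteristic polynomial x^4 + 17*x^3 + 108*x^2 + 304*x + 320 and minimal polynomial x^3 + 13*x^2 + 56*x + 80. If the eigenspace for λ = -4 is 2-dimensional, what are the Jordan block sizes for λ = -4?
Block sizes for λ = -4: [2, 1]

Step 1 — from the characteristic polynomial, algebraic multiplicity of λ = -4 is 3. From dim ker(M − (-4)·I) = 2, there are exactly 2 Jordan blocks for λ = -4.
Step 2 — from the minimal polynomial, the factor (x + 4)^2 tells us the largest block for λ = -4 has size 2.
Step 3 — with total size 3, 2 blocks, and largest block 2, the block sizes (in nonincreasing order) are [2, 1].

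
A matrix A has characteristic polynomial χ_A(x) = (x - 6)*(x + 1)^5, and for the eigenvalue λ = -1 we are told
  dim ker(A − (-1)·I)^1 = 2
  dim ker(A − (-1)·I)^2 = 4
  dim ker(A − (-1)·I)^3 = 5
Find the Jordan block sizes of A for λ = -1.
Block sizes for λ = -1: [3, 2]

From the dimensions of kernels of powers, the number of Jordan blocks of size at least j is d_j − d_{j−1} where d_j = dim ker(N^j) (with d_0 = 0). Computing the differences gives [2, 2, 1].
The number of blocks of size exactly k is (#blocks of size ≥ k) − (#blocks of size ≥ k + 1), so the partition is: 1 block(s) of size 2, 1 block(s) of size 3.
In nonincreasing order the block sizes are [3, 2].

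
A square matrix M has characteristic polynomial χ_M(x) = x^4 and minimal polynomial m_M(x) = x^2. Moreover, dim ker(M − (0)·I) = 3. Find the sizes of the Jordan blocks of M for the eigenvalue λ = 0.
Block sizes for λ = 0: [2, 1, 1]

Step 1 — from the characteristic polynomial, algebraic multiplicity of λ = 0 is 4. From dim ker(M − (0)·I) = 3, there are exactly 3 Jordan blocks for λ = 0.
Step 2 — from the minimal polynomial, the factor (x − 0)^2 tells us the largest block for λ = 0 has size 2.
Step 3 — with total size 4, 3 blocks, and largest block 2, the block sizes (in nonincreasing order) are [2, 1, 1].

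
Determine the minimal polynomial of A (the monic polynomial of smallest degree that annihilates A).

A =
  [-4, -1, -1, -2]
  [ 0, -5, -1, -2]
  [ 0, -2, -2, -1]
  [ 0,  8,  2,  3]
x^4 + 8*x^3 + 21*x^2 + 22*x + 8

The characteristic polynomial is χ_A(x) = (x + 1)^2*(x + 2)*(x + 4), so the eigenvalues are known. The minimal polynomial is
  m_A(x) = Π_λ (x − λ)^{k_λ}
where k_λ is the size of the *largest* Jordan block for λ (equivalently, the smallest k with (A − λI)^k v = 0 for every generalised eigenvector v of λ).

  λ = -4: largest Jordan block has size 1, contributing (x + 4)
  λ = -2: largest Jordan block has size 1, contributing (x + 2)
  λ = -1: largest Jordan block has size 2, contributing (x + 1)^2

So m_A(x) = (x + 1)^2*(x + 2)*(x + 4) = x^4 + 8*x^3 + 21*x^2 + 22*x + 8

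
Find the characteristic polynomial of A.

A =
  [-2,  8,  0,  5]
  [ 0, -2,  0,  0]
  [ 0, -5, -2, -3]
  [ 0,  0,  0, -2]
x^4 + 8*x^3 + 24*x^2 + 32*x + 16

Expanding det(x·I − A) (e.g. by cofactor expansion or by noting that A is similar to its Jordan form J, which has the same characteristic polynomial as A) gives
  χ_A(x) = x^4 + 8*x^3 + 24*x^2 + 32*x + 16
which factors as (x + 2)^4. The eigenvalues (with algebraic multiplicities) are λ = -2 with multiplicity 4.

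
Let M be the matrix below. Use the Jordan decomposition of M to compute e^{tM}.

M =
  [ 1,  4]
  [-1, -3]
e^{tM} =
  [2*t*exp(-t) + exp(-t), 4*t*exp(-t)]
  [-t*exp(-t), -2*t*exp(-t) + exp(-t)]

Strategy: write M = P · J · P⁻¹ where J is a Jordan canonical form, so e^{tM} = P · e^{tJ} · P⁻¹, and e^{tJ} can be computed block-by-block.

M has Jordan form
J =
  [-1,  1]
  [ 0, -1]
(up to reordering of blocks).

Per-block formulas:
  For a 2×2 Jordan block J_2(-1): exp(t · J_2(-1)) = e^(-1t)·(I + t·N), where N is the 2×2 nilpotent shift.

After assembling e^{tJ} and conjugating by P, we get:

e^{tM} =
  [2*t*exp(-t) + exp(-t), 4*t*exp(-t)]
  [-t*exp(-t), -2*t*exp(-t) + exp(-t)]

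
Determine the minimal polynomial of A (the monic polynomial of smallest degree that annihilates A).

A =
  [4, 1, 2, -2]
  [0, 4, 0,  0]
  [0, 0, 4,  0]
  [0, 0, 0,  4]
x^2 - 8*x + 16

The characteristic polynomial is χ_A(x) = (x - 4)^4, so the eigenvalues are known. The minimal polynomial is
  m_A(x) = Π_λ (x − λ)^{k_λ}
where k_λ is the size of the *largest* Jordan block for λ (equivalently, the smallest k with (A − λI)^k v = 0 for every generalised eigenvector v of λ).

  λ = 4: largest Jordan block has size 2, contributing (x − 4)^2

So m_A(x) = (x - 4)^2 = x^2 - 8*x + 16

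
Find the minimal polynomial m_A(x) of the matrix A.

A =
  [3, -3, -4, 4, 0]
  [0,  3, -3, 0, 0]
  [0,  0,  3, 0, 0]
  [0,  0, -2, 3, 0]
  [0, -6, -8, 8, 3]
x^3 - 9*x^2 + 27*x - 27

The characteristic polynomial is χ_A(x) = (x - 3)^5, so the eigenvalues are known. The minimal polynomial is
  m_A(x) = Π_λ (x − λ)^{k_λ}
where k_λ is the size of the *largest* Jordan block for λ (equivalently, the smallest k with (A − λI)^k v = 0 for every generalised eigenvector v of λ).

  λ = 3: largest Jordan block has size 3, contributing (x − 3)^3

So m_A(x) = (x - 3)^3 = x^3 - 9*x^2 + 27*x - 27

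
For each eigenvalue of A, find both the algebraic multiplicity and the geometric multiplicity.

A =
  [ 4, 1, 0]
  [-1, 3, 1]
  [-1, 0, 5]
λ = 4: alg = 3, geom = 1

Step 1 — factor the characteristic polynomial to read off the algebraic multiplicities:
  χ_A(x) = (x - 4)^3

Step 2 — compute geometric multiplicities via the rank-nullity identity g(λ) = n − rank(A − λI):
  rank(A − (4)·I) = 2, so dim ker(A − (4)·I) = n − 2 = 1

Summary:
  λ = 4: algebraic multiplicity = 3, geometric multiplicity = 1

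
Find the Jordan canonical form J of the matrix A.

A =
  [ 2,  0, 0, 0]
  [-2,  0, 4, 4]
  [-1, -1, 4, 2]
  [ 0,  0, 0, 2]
J_2(2) ⊕ J_1(2) ⊕ J_1(2)

The characteristic polynomial is
  det(x·I − A) = x^4 - 8*x^3 + 24*x^2 - 32*x + 16 = (x - 2)^4

Eigenvalues and multiplicities (the geometric multiplicity of λ is n − rank(A − λI), which equals the number of Jordan blocks for λ):
  λ = 2: algebraic multiplicity = 4, geometric multiplicity = 3

Determining the block sizes for each eigenvalue:
  λ = 2: 3 blocks summing to 4 forces exactly one block of size 2 and the rest size 1 → block sizes [2, 1, 1]

Assembling the blocks gives a Jordan form
J =
  [2, 1, 0, 0]
  [0, 2, 0, 0]
  [0, 0, 2, 0]
  [0, 0, 0, 2]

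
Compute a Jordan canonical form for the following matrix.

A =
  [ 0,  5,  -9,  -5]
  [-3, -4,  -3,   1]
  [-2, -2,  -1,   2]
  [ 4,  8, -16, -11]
J_2(-5) ⊕ J_1(-3) ⊕ J_1(-3)

The characteristic polynomial is
  det(x·I − A) = x^4 + 16*x^3 + 94*x^2 + 240*x + 225 = (x + 3)^2*(x + 5)^2

Eigenvalues and multiplicities (the geometric multiplicity of λ is n − rank(A − λI), which equals the number of Jordan blocks for λ):
  λ = -5: algebraic multiplicity = 2, geometric multiplicity = 1
  λ = -3: algebraic multiplicity = 2, geometric multiplicity = 2

Determining the block sizes for each eigenvalue:
  λ = -5: one block (gm = 1), so the single block has size am = 2 → block sizes [2]
  λ = -3: gm = am = 2, so every block has size 1 → block sizes [1, 1]

Assembling the blocks gives a Jordan form
J =
  [-5,  1,  0,  0]
  [ 0, -5,  0,  0]
  [ 0,  0, -3,  0]
  [ 0,  0,  0, -3]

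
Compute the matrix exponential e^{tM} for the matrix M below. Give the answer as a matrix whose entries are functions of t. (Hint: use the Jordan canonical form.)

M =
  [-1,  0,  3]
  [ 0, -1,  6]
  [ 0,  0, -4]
e^{tM} =
  [exp(-t), 0, exp(-t) - exp(-4*t)]
  [0, exp(-t), 2*exp(-t) - 2*exp(-4*t)]
  [0, 0, exp(-4*t)]

Strategy: write M = P · J · P⁻¹ where J is a Jordan canonical form, so e^{tM} = P · e^{tJ} · P⁻¹, and e^{tJ} can be computed block-by-block.

M has Jordan form
J =
  [-4,  0,  0]
  [ 0, -1,  0]
  [ 0,  0, -1]
(up to reordering of blocks).

Per-block formulas:
  For a 1×1 block at λ = -1: exp(t · [-1]) = [e^(-1t)].
  For a 1×1 block at λ = -4: exp(t · [-4]) = [e^(-4t)].

After assembling e^{tJ} and conjugating by P, we get:

e^{tM} =
  [exp(-t), 0, exp(-t) - exp(-4*t)]
  [0, exp(-t), 2*exp(-t) - 2*exp(-4*t)]
  [0, 0, exp(-4*t)]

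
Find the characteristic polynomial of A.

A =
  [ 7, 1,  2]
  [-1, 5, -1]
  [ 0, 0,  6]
x^3 - 18*x^2 + 108*x - 216

Expanding det(x·I − A) (e.g. by cofactor expansion or by noting that A is similar to its Jordan form J, which has the same characteristic polynomial as A) gives
  χ_A(x) = x^3 - 18*x^2 + 108*x - 216
which factors as (x - 6)^3. The eigenvalues (with algebraic multiplicities) are λ = 6 with multiplicity 3.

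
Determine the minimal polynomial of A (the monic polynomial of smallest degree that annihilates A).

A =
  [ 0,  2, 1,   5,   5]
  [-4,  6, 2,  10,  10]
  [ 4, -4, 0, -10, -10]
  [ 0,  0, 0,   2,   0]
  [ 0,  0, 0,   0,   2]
x^2 - 4*x + 4

The characteristic polynomial is χ_A(x) = (x - 2)^5, so the eigenvalues are known. The minimal polynomial is
  m_A(x) = Π_λ (x − λ)^{k_λ}
where k_λ is the size of the *largest* Jordan block for λ (equivalently, the smallest k with (A − λI)^k v = 0 for every generalised eigenvector v of λ).

  λ = 2: largest Jordan block has size 2, contributing (x − 2)^2

So m_A(x) = (x - 2)^2 = x^2 - 4*x + 4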